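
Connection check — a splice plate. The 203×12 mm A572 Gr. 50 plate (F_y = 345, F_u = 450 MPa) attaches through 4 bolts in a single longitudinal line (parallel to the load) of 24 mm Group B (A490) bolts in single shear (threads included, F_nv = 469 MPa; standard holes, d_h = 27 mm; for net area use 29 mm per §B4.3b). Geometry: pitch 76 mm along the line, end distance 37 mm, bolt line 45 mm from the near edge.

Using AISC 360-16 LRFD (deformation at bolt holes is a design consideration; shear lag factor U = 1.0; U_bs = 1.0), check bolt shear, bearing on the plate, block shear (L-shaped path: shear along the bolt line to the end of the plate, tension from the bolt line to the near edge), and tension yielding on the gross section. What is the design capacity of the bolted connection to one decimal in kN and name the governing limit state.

Bolt shear: A_b = π(24)²/4 = 452.39 mm². φR_n = 0.75 × 469 × 452.39 × 4 × 1 = 636.5 kN.
Bearing (12 mm plate, F_u = 450 MPa): end bolts L_c = 37 − 27/2 = 23.5, R_n = min(1.2×23.5×12×450, 2.4×24×12×450) = 152.28 kN/bolt; interior L_c = 76 − 27 = 49, R_n = 311.04 kN/bolt. φR_n = 0.75 × (1×152.28 + 3×311.04) = 814.1 kN.
Block shear: shear path 1×[37+3×76] = 1×265 mm, A_gv = 3180, A_nv = 1×(265 − 3.5×29)×12 = 1962 mm²; tension to near edge: (45 − 0.5×29)×12 = 366 mm². R_n = min(0.6×450×1962, 0.6×345×3180) + 1.0×450×366 = min(529.74, 658.26) + 164.7 = 694.44 kN. φR_n = 0.75 × 694.44 = 520.8 kN.
Tension yield (gross): A_g = 203×12 = 2436 mm². φR_n = 0.90 × 345 × 2436 = 756.4 kN.
Governing: min(636.5, 814.1, 520.8, 756.4) = 520.8 kN → block shear.

520.8 kN (block shear governs)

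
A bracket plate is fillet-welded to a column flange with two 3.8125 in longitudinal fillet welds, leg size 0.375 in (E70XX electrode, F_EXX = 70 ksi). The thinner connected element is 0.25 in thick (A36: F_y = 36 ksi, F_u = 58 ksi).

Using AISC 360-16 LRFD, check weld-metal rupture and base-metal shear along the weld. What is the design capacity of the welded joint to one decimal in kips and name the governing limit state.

41.2 kips (base-metal shear governs)

Weld metal: throat = 0.707×0.375 = 0.26513 in, L = 2×3.8125 = 7.625 in. φR_n = 0.75 × 0.6 × 70 × 0.26513 × 7.625 = 63.7 kips.
Base metal shear (0.25 in plate): yield φR_n = 1.0×0.6×36×0.25×7.625 = 41.2 kips; rupture φR_n = 0.75×0.6×58×0.25×7.625 = 49.8 kips; take 41.2 kips (yield).
Governing: min(63.7, 41.2) = 41.2 kips → base-metal shear.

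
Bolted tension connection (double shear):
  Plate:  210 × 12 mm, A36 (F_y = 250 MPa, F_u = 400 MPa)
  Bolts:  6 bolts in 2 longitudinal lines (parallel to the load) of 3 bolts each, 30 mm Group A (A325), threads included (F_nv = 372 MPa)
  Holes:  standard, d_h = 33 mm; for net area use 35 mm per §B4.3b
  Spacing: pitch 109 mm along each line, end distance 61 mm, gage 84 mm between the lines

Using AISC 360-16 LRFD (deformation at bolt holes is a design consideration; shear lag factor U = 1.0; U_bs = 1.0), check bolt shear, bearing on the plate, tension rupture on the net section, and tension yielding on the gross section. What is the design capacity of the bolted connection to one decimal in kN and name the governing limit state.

Bolt shear: A_b = π(30)²/4 = 706.86 mm². φR_n = 0.75 × 372 × 706.86 × 6 × 2 = 2366.6 kN.
Bearing (12 mm plate, F_u = 400 MPa): end bolts L_c = 61 − 33/2 = 44.5, R_n = min(1.2×44.5×12×400, 2.4×30×12×400) = 256.32 kN/bolt; interior L_c = 109 − 33 = 76, R_n = 345.6 kN/bolt. φR_n = 0.75 × (2×256.32 + 4×345.6) = 1421.3 kN.
Tension rupture (net): A_n = (210 − 2×35)×12 = 1680 mm² (U = 1.0, A_e = A_n). φR_n = 0.75 × 400 × 1680 = 504.0 kN.
Tension yield (gross): A_g = 210×12 = 2520 mm². φR_n = 0.90 × 250 × 2520 = 567.0 kN.
Governing: min(2366.6, 1421.3, 504.0, 567.0) = 504.0 kN → net-section rupture.

504.0 kN (net-section rupture governs)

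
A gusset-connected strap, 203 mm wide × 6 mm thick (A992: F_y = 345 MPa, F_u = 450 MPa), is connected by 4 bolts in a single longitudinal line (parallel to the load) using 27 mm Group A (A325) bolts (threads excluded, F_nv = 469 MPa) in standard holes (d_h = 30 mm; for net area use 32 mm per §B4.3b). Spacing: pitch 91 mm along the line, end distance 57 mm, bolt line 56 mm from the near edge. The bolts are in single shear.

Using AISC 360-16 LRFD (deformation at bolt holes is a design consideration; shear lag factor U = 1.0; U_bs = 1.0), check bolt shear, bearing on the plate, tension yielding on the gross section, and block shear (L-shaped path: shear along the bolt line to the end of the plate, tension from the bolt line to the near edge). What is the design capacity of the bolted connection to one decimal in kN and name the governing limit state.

Bolt shear: A_b = π(27)²/4 = 572.56 mm². φR_n = 0.75 × 469 × 572.56 × 4 × 1 = 805.6 kN.
Bearing (6 mm plate, F_u = 450 MPa): end bolts L_c = 57 − 30/2 = 42, R_n = min(1.2×42×6×450, 2.4×27×6×450) = 136.08 kN/bolt; interior L_c = 91 − 30 = 61, R_n = 174.96 kN/bolt. φR_n = 0.75 × (1×136.08 + 3×174.96) = 495.7 kN.
Tension yield (gross): A_g = 203×6 = 1218 mm². φR_n = 0.90 × 345 × 1218 = 378.2 kN.
Block shear: shear path 1×[57+3×91] = 1×330 mm, A_gv = 1980, A_nv = 1×(330 − 3.5×32)×6 = 1308 mm²; tension to near edge: (56 − 0.5×32)×6 = 240 mm². R_n = min(0.6×450×1308, 0.6×345×1980) + 1.0×450×240 = min(353.16, 409.86) + 108 = 461.16 kN. φR_n = 0.75 × 461.16 = 345.9 kN.
Governing: min(805.6, 495.7, 378.2, 345.9) = 345.9 kN → block shear.

345.9 kN (block shear governs)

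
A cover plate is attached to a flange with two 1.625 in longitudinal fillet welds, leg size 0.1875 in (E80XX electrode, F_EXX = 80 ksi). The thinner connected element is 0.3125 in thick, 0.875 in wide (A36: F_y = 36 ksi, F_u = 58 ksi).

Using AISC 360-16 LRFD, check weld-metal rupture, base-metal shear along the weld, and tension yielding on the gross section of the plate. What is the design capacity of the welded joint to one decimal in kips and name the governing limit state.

8.9 kips (gross-section yield governs)

Weld metal: throat = 0.707×0.1875 = 0.13256 in, L = 2×1.625 = 3.25 in. φR_n = 0.75 × 0.6 × 80 × 0.13256 × 3.25 = 15.5 kips.
Base metal shear (0.3125 in plate): yield φR_n = 1.0×0.6×36×0.3125×3.25 = 21.9 kips; rupture φR_n = 0.75×0.6×58×0.3125×3.25 = 26.5 kips; take 21.9 kips (yield).
Tension yield (gross): A_g = 0.875×0.3125 = 0.27344 in². φR_n = 0.90 × 36 × 0.27344 = 8.9 kips.
Governing: min(15.5, 21.9, 8.9) = 8.9 kips → gross-section yield.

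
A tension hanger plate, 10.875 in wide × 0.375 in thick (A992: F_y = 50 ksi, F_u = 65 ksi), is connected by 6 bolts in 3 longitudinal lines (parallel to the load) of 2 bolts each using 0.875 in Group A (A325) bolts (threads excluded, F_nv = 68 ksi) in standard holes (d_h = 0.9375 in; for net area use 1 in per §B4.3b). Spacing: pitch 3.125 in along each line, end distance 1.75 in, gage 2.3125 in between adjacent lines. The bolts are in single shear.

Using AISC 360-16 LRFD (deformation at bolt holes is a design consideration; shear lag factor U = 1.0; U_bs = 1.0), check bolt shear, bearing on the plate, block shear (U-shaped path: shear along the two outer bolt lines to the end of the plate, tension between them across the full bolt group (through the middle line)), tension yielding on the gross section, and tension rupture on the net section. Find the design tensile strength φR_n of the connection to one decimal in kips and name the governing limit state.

Bolt shear: A_b = π(0.875)²/4 = 0.60132 in². φR_n = 0.75 × 68 × 0.60132 × 6 × 1 = 184.0 kips.
Bearing (0.375 in plate, F_u = 65 ksi): end bolts L_c = 1.75 − 0.9375/2 = 1.28125, R_n = min(1.2×1.28125×0.375×65, 2.4×0.875×0.375×65) = 37.477 kips/bolt; interior L_c = 3.125 − 0.9375 = 2.1875, R_n = 51.188 kips/bolt. φR_n = 0.75 × (3×37.477 + 3×51.188) = 199.5 kips.
Block shear: shear path 2×[1.75+1×3.125] = 2×4.875 in, A_gv = 3.6563, A_nv = 2×(4.875 − 1.5×1)×0.375 = 2.5313 in²; tension across gage: (4.625 − 2×1)×0.375 = 0.98438 in². R_n = min(0.6×65×2.5313, 0.6×50×3.6563) + 1.0×65×0.98438 = min(98.721, 109.69) + 63.985 = 162.71 kips. φR_n = 0.75 × 162.71 = 122.0 kips.
Tension yield (gross): A_g = 10.875×0.375 = 4.0781 in². φR_n = 0.90 × 50 × 4.0781 = 183.5 kips.
Tension rupture (net): A_n = (10.875 − 3×1)×0.375 = 2.9531 in² (U = 1.0, A_e = A_n). φR_n = 0.75 × 65 × 2.9531 = 144.0 kips.
Governing: min(184.0, 199.5, 122.0, 183.5, 144.0) = 122.0 kips → block shear.

122.0 kips (block shear governs)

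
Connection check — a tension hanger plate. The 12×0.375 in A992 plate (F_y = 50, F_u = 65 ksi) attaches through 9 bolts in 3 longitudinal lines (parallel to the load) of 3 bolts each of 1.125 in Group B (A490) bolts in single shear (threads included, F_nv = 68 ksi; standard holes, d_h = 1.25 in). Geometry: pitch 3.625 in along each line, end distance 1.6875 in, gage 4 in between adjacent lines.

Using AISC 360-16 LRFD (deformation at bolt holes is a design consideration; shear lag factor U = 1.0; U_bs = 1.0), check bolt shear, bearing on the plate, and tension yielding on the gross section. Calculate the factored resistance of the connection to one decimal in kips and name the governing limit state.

202.5 kips (gross-section yield governs)

Bolt shear: A_b = π(1.125)²/4 = 0.99402 in². φR_n = 0.75 × 68 × 0.99402 × 9 × 1 = 456.3 kips.
Bearing (0.375 in plate, F_u = 65 ksi): end bolts L_c = 1.6875 − 1.25/2 = 1.0625, R_n = min(1.2×1.0625×0.375×65, 2.4×1.125×0.375×65) = 31.078 kips/bolt; interior L_c = 3.625 − 1.25 = 2.375, R_n = 65.813 kips/bolt. φR_n = 0.75 × (3×31.078 + 6×65.813) = 366.1 kips.
Tension yield (gross): A_g = 12×0.375 = 4.5 in². φR_n = 0.90 × 50 × 4.5 = 202.5 kips.
Governing: min(456.3, 366.1, 202.5) = 202.5 kips → gross-section yield.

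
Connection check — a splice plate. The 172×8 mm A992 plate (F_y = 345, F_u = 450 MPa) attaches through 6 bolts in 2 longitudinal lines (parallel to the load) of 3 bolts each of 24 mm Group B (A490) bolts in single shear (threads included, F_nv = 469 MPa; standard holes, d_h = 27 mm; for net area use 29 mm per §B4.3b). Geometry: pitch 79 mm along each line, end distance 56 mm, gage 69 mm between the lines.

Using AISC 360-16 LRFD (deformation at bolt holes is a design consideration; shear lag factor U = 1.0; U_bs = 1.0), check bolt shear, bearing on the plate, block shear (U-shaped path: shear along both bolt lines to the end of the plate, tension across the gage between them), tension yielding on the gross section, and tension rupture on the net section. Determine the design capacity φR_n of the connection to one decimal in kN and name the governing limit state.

307.8 kN (net-section rupture governs)

Bolt shear: A_b = π(24)²/4 = 452.39 mm². φR_n = 0.75 × 469 × 452.39 × 6 × 1 = 954.8 kN.
Bearing (8 mm plate, F_u = 450 MPa): end bolts L_c = 56 − 27/2 = 42.5, R_n = min(1.2×42.5×8×450, 2.4×24×8×450) = 183.6 kN/bolt; interior L_c = 79 − 27 = 52, R_n = 207.36 kN/bolt. φR_n = 0.75 × (2×183.6 + 4×207.36) = 897.5 kN.
Block shear: shear path 2×[56+2×79] = 2×214 mm, A_gv = 3424, A_nv = 2×(214 − 2.5×29)×8 = 2264 mm²; tension across gage: (69 − 1×29)×8 = 320 mm². R_n = min(0.6×450×2264, 0.6×345×3424) + 1.0×450×320 = min(611.28, 708.77) + 144 = 755.28 kN. φR_n = 0.75 × 755.28 = 566.5 kN.
Tension yield (gross): A_g = 172×8 = 1376 mm². φR_n = 0.90 × 345 × 1376 = 427.2 kN.
Tension rupture (net): A_n = (172 − 2×29)×8 = 912 mm² (U = 1.0, A_e = A_n). φR_n = 0.75 × 450 × 912 = 307.8 kN.
Governing: min(954.8, 897.5, 566.5, 427.2, 307.8) = 307.8 kN → net-section rupture.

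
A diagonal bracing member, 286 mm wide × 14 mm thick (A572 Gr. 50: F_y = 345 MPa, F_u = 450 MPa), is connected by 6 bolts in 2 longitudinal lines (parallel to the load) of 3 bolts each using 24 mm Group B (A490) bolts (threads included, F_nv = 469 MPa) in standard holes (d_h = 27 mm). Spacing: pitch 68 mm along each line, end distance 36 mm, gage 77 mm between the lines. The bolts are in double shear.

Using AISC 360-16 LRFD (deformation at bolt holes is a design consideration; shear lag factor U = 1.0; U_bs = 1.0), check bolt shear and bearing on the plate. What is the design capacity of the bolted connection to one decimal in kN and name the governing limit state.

1185.0 kN (bearing governs)

Bolt shear: A_b = π(24)²/4 = 452.39 mm². φR_n = 0.75 × 469 × 452.39 × 6 × 2 = 1909.5 kN.
Bearing (14 mm plate, F_u = 450 MPa): end bolts L_c = 36 − 27/2 = 22.5, R_n = min(1.2×22.5×14×450, 2.4×24×14×450) = 170.1 kN/bolt; interior L_c = 68 − 27 = 41, R_n = 309.96 kN/bolt. φR_n = 0.75 × (2×170.1 + 4×309.96) = 1185.0 kN.
Governing: min(1909.5, 1185.0) = 1185.0 kN → bearing.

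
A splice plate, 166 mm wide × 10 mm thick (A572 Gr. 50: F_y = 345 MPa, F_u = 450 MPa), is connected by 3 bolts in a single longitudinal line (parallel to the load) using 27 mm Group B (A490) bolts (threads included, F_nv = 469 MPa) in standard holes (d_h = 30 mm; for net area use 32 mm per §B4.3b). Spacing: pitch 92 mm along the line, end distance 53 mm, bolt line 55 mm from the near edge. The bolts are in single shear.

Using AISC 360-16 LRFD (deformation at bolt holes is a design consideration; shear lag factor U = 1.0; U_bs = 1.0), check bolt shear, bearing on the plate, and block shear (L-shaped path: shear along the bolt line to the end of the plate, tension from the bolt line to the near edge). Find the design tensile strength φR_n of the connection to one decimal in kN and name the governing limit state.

449.6 kN (block shear governs)

Bolt shear: A_b = π(27)²/4 = 572.56 mm². φR_n = 0.75 × 469 × 572.56 × 3 × 1 = 604.2 kN.
Bearing (10 mm plate, F_u = 450 MPa): end bolts L_c = 53 − 30/2 = 38, R_n = min(1.2×38×10×450, 2.4×27×10×450) = 205.2 kN/bolt; interior L_c = 92 − 30 = 62, R_n = 291.6 kN/bolt. φR_n = 0.75 × (1×205.2 + 2×291.6) = 591.3 kN.
Block shear: shear path 1×[53+2×92] = 1×237 mm, A_gv = 2370, A_nv = 1×(237 − 2.5×32)×10 = 1570 mm²; tension to near edge: (55 − 0.5×32)×10 = 390 mm². R_n = min(0.6×450×1570, 0.6×345×2370) + 1.0×450×390 = min(423.9, 490.59) + 175.5 = 599.4 kN. φR_n = 0.75 × 599.4 = 449.6 kN.
Governing: min(604.2, 591.3, 449.6) = 449.6 kN → block shear.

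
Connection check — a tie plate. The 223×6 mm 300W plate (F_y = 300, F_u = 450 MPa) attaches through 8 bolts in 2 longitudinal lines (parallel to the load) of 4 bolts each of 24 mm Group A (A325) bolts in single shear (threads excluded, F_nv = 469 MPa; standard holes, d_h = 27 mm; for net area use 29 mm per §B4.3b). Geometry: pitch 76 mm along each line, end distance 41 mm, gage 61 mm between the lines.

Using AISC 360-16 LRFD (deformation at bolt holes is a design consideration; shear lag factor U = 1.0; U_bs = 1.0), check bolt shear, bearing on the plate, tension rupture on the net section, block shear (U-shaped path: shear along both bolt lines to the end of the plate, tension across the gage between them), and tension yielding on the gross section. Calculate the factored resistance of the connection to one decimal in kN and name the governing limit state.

334.1 kN (net-section rupture governs)

Bolt shear: A_b = π(24)²/4 = 452.39 mm². φR_n = 0.75 × 469 × 452.39 × 8 × 1 = 1273.0 kN.
Bearing (6 mm plate, F_u = 450 MPa): end bolts L_c = 41 − 27/2 = 27.5, R_n = min(1.2×27.5×6×450, 2.4×24×6×450) = 89.1 kN/bolt; interior L_c = 76 − 27 = 49, R_n = 155.52 kN/bolt. φR_n = 0.75 × (2×89.1 + 6×155.52) = 833.5 kN.
Tension rupture (net): A_n = (223 − 2×29)×6 = 990 mm² (U = 1.0, A_e = A_n). φR_n = 0.75 × 450 × 990 = 334.1 kN.
Block shear: shear path 2×[41+3×76] = 2×269 mm, A_gv = 3228, A_nv = 2×(269 − 3.5×29)×6 = 2010 mm²; tension across gage: (61 − 1×29)×6 = 192 mm². R_n = min(0.6×450×2010, 0.6×300×3228) + 1.0×450×192 = min(542.7, 581.04) + 86.4 = 629.1 kN. φR_n = 0.75 × 629.1 = 471.8 kN.
Tension yield (gross): A_g = 223×6 = 1338 mm². φR_n = 0.90 × 300 × 1338 = 361.3 kN.
Governing: min(1273.0, 833.5, 334.1, 471.8, 361.3) = 334.1 kN → net-section rupture.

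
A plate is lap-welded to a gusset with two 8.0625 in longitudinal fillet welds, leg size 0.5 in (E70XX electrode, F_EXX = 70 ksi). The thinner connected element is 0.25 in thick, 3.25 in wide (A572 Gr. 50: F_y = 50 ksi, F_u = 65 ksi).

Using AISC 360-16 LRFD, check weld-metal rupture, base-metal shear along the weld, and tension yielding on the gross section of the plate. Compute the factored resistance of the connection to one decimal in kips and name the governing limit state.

Weld metal: throat = 0.707×0.5 = 0.3535 in, L = 2×8.0625 = 16.125 in. φR_n = 0.75 × 0.6 × 70 × 0.3535 × 16.125 = 179.6 kips.
Base metal shear (0.25 in plate): yield φR_n = 1.0×0.6×50×0.25×16.125 = 120.9 kips; rupture φR_n = 0.75×0.6×65×0.25×16.125 = 117.9 kips; take 117.9 kips (rupture).
Tension yield (gross): A_g = 3.25×0.25 = 0.8125 in². φR_n = 0.90 × 50 × 0.8125 = 36.6 kips.
Governing: min(179.6, 117.9, 36.6) = 36.6 kips → gross-section yield.

36.6 kips (gross-section yield governs)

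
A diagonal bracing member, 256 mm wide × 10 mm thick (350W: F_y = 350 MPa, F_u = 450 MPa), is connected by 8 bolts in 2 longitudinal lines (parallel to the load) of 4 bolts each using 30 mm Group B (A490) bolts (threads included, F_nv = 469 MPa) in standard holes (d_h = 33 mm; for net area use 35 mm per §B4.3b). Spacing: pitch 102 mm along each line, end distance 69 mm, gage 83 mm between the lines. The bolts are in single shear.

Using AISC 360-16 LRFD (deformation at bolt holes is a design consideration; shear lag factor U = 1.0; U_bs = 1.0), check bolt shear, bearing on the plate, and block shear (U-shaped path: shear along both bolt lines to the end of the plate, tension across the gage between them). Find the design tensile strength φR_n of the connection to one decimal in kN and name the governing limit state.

Bolt shear: A_b = π(30)²/4 = 706.86 mm². φR_n = 0.75 × 469 × 706.86 × 8 × 1 = 1989.1 kN.
Bearing (10 mm plate, F_u = 450 MPa): end bolts L_c = 69 − 33/2 = 52.5, R_n = min(1.2×52.5×10×450, 2.4×30×10×450) = 283.5 kN/bolt; interior L_c = 102 − 33 = 69, R_n = 324 kN/bolt. φR_n = 0.75 × (2×283.5 + 6×324) = 1883.3 kN.
Block shear: shear path 2×[69+3×102] = 2×375 mm, A_gv = 7500, A_nv = 2×(375 − 3.5×35)×10 = 5050 mm²; tension across gage: (83 − 1×35)×10 = 480 mm². R_n = min(0.6×450×5050, 0.6×350×7500) + 1.0×450×480 = min(1363.5, 1575) + 216 = 1579.5 kN. φR_n = 0.75 × 1579.5 = 1184.6 kN.
Governing: min(1989.1, 1883.3, 1184.6) = 1184.6 kN → block shear.

1184.6 kN (block shear governs)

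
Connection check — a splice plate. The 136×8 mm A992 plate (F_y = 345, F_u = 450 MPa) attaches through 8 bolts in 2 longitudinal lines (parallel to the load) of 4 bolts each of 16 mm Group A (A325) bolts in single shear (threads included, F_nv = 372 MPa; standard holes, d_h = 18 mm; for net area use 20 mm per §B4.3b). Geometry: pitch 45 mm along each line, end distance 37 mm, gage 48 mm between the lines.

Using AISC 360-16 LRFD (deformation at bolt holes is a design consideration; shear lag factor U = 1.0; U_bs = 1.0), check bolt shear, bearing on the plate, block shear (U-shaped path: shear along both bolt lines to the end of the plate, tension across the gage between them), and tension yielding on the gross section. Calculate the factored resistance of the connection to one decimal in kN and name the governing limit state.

337.8 kN (gross-section yield governs)

Bolt shear: A_b = π(16)²/4 = 201.06 mm². φR_n = 0.75 × 372 × 201.06 × 8 × 1 = 448.8 kN.
Bearing (8 mm plate, F_u = 450 MPa): end bolts L_c = 37 − 18/2 = 28, R_n = min(1.2×28×8×450, 2.4×16×8×450) = 120.96 kN/bolt; interior L_c = 45 − 18 = 27, R_n = 116.64 kN/bolt. φR_n = 0.75 × (2×120.96 + 6×116.64) = 706.3 kN.
Block shear: shear path 2×[37+3×45] = 2×172 mm, A_gv = 2752, A_nv = 2×(172 − 3.5×20)×8 = 1632 mm²; tension across gage: (48 − 1×20)×8 = 224 mm². R_n = min(0.6×450×1632, 0.6×345×2752) + 1.0×450×224 = min(440.64, 569.66) + 100.8 = 541.44 kN. φR_n = 0.75 × 541.44 = 406.1 kN.
Tension yield (gross): A_g = 136×8 = 1088 mm². φR_n = 0.90 × 345 × 1088 = 337.8 kN.
Governing: min(448.8, 706.3, 406.1, 337.8) = 337.8 kN → gross-section yield.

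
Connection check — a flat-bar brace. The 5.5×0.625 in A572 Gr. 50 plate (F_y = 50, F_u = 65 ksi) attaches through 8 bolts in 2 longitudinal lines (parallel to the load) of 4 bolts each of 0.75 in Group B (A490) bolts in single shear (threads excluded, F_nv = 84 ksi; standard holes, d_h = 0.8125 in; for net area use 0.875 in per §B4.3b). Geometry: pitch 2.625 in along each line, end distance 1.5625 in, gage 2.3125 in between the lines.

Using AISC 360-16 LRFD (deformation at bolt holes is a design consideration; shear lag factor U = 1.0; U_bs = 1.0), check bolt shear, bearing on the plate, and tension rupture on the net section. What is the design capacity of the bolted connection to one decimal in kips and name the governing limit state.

114.3 kips (net-section rupture governs)

Bolt shear: A_b = π(0.75)²/4 = 0.44179 in². φR_n = 0.75 × 84 × 0.44179 × 8 × 1 = 222.7 kips.
Bearing (0.625 in plate, F_u = 65 ksi): end bolts L_c = 1.5625 − 0.8125/2 = 1.15625, R_n = min(1.2×1.15625×0.625×65, 2.4×0.75×0.625×65) = 56.367 kips/bolt; interior L_c = 2.625 − 0.8125 = 1.8125, R_n = 73.125 kips/bolt. φR_n = 0.75 × (2×56.367 + 6×73.125) = 413.6 kips.
Tension rupture (net): A_n = (5.5 − 2×0.875)×0.625 = 2.3438 in² (U = 1.0, A_e = A_n). φR_n = 0.75 × 65 × 2.3438 = 114.3 kips.
Governing: min(222.7, 413.6, 114.3) = 114.3 kips → net-section rupture.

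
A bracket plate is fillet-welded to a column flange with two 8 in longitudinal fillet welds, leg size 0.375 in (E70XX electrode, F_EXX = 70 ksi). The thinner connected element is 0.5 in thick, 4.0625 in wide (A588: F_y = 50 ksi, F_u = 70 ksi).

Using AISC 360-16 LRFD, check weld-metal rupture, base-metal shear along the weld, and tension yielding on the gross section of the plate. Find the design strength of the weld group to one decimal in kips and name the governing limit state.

91.4 kips (gross-section yield governs)

Weld metal: throat = 0.707×0.375 = 0.26513 in, L = 2×8 = 16 in. φR_n = 0.75 × 0.6 × 70 × 0.26513 × 16 = 133.6 kips.
Base metal shear (0.5 in plate): yield φR_n = 1.0×0.6×50×0.5×16 = 240.0 kips; rupture φR_n = 0.75×0.6×70×0.5×16 = 252.0 kips; take 240.0 kips (yield).
Tension yield (gross): A_g = 4.0625×0.5 = 2.0313 in². φR_n = 0.90 × 50 × 2.0313 = 91.4 kips.
Governing: min(133.6, 240.0, 91.4) = 91.4 kips → gross-section yield.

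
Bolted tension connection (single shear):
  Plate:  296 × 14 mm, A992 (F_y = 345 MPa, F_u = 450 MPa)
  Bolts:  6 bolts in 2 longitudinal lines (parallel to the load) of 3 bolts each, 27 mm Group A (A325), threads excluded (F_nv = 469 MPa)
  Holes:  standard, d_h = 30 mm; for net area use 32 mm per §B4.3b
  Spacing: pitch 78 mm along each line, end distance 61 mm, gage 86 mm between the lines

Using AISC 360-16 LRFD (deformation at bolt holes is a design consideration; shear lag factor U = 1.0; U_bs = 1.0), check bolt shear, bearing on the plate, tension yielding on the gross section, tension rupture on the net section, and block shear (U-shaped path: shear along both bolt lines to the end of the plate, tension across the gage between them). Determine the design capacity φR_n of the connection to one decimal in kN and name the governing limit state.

Bolt shear: A_b = π(27)²/4 = 572.56 mm². φR_n = 0.75 × 469 × 572.56 × 6 × 1 = 1208.4 kN.
Bearing (14 mm plate, F_u = 450 MPa): end bolts L_c = 61 − 30/2 = 46, R_n = min(1.2×46×14×450, 2.4×27×14×450) = 347.76 kN/bolt; interior L_c = 78 − 30 = 48, R_n = 362.88 kN/bolt. φR_n = 0.75 × (2×347.76 + 4×362.88) = 1610.3 kN.
Tension yield (gross): A_g = 296×14 = 4144 mm². φR_n = 0.90 × 345 × 4144 = 1286.7 kN.
Tension rupture (net): A_n = (296 − 2×32)×14 = 3248 mm² (U = 1.0, A_e = A_n). φR_n = 0.75 × 450 × 3248 = 1096.2 kN.
Block shear: shear path 2×[61+2×78] = 2×217 mm, A_gv = 6076, A_nv = 2×(217 − 2.5×32)×14 = 3836 mm²; tension across gage: (86 − 1×32)×14 = 756 mm². R_n = min(0.6×450×3836, 0.6×345×6076) + 1.0×450×756 = min(1035.7, 1257.7) + 340.2 = 1375.9 kN. φR_n = 0.75 × 1375.9 = 1031.9 kN.
Governing: min(1208.4, 1610.3, 1286.7, 1096.2, 1031.9) = 1031.9 kN → block shear.

1031.9 kN (block shear governs)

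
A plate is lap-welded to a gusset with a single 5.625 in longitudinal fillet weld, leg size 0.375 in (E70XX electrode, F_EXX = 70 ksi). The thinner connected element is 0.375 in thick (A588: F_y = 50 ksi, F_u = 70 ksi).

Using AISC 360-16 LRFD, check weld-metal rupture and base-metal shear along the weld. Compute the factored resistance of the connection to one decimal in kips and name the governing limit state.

Weld metal: throat = 0.707×0.375 = 0.26513 in, L = 5.625 in. φR_n = 0.75 × 0.6 × 70 × 0.26513 × 5.625 = 47.0 kips.
Base metal shear (0.375 in plate): yield φR_n = 1.0×0.6×50×0.375×5.625 = 63.3 kips; rupture φR_n = 0.75×0.6×70×0.375×5.625 = 66.4 kips; take 63.3 kips (yield).
Governing: min(47.0, 63.3) = 47.0 kips → weld metal.

47.0 kips (weld metal governs)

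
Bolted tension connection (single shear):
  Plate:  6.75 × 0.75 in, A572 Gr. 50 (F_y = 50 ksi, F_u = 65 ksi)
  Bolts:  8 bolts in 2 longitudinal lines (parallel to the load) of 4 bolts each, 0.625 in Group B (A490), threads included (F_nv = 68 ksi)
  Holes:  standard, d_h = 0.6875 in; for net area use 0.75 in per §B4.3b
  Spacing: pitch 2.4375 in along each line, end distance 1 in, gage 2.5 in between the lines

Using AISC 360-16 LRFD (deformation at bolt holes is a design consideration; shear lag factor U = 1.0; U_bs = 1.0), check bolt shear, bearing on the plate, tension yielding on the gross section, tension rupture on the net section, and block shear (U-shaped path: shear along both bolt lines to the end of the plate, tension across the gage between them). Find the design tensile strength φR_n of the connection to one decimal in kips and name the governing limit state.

Bolt shear: A_b = π(0.625)²/4 = 0.3068 in². φR_n = 0.75 × 68 × 0.3068 × 8 × 1 = 125.2 kips.
Bearing (0.75 in plate, F_u = 65 ksi): end bolts L_c = 1 − 0.6875/2 = 0.65625, R_n = min(1.2×0.65625×0.75×65, 2.4×0.625×0.75×65) = 38.391 kips/bolt; interior L_c = 2.4375 − 0.6875 = 1.75, R_n = 73.125 kips/bolt. φR_n = 0.75 × (2×38.391 + 6×73.125) = 386.6 kips.
Tension yield (gross): A_g = 6.75×0.75 = 5.0625 in². φR_n = 0.90 × 50 × 5.0625 = 227.8 kips.
Tension rupture (net): A_n = (6.75 − 2×0.75)×0.75 = 3.9375 in² (U = 1.0, A_e = A_n). φR_n = 0.75 × 65 × 3.9375 = 192.0 kips.
Block shear: shear path 2×[1+3×2.4375] = 2×8.3125 in, A_gv = 12.469, A_nv = 2×(8.3125 − 3.5×0.75)×0.75 = 8.5313 in²; tension across gage: (2.5 − 1×0.75)×0.75 = 1.3125 in². R_n = min(0.6×65×8.5313, 0.6×50×12.469) + 1.0×65×1.3125 = min(332.72, 374.07) + 85.313 = 418.03 kips. φR_n = 0.75 × 418.03 = 313.5 kips.
Governing: min(125.2, 386.6, 227.8, 192.0, 313.5) = 125.2 kips → bolt shear.

125.2 kips (bolt shear governs)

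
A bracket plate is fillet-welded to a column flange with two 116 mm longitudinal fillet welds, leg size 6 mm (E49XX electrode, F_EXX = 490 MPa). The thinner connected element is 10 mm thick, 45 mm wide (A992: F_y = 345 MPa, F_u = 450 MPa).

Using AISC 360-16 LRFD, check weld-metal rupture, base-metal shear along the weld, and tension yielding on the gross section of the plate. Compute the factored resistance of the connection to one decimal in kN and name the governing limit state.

Weld metal: throat = 0.707×6 = 4.242 mm, L = 2×116 = 232 mm. φR_n = 0.75 × 0.6 × 490 × 4.242 × 232 = 217.0 kN.
Base metal shear (10 mm plate): yield φR_n = 1.0×0.6×345×10×232 = 480.2 kN; rupture φR_n = 0.75×0.6×450×10×232 = 469.8 kN; take 469.8 kN (rupture).
Tension yield (gross): A_g = 45×10 = 450 mm². φR_n = 0.90 × 345 × 450 = 139.7 kN.
Governing: min(217.0, 469.8, 139.7) = 139.7 kN → gross-section yield.

139.7 kN (gross-section yield governs)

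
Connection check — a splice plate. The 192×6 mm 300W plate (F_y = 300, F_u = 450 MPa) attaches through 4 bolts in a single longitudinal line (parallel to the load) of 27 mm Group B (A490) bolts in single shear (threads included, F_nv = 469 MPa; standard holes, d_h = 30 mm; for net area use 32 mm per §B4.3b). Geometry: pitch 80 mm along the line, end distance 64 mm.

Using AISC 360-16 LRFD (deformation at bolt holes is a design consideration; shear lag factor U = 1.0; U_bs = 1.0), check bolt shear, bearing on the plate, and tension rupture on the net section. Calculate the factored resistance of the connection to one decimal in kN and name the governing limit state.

Bolt shear: A_b = π(27)²/4 = 572.56 mm². φR_n = 0.75 × 469 × 572.56 × 4 × 1 = 805.6 kN.
Bearing (6 mm plate, F_u = 450 MPa): end bolts L_c = 64 − 30/2 = 49, R_n = min(1.2×49×6×450, 2.4×27×6×450) = 158.76 kN/bolt; interior L_c = 80 − 30 = 50, R_n = 162 kN/bolt. φR_n = 0.75 × (1×158.76 + 3×162) = 483.6 kN.
Tension rupture (net): A_n = (192 − 1×32)×6 = 960 mm² (U = 1.0, A_e = A_n). φR_n = 0.75 × 450 × 960 = 324.0 kN.
Governing: min(805.6, 483.6, 324.0) = 324.0 kN → net-section rupture.

324.0 kN (net-section rupture governs)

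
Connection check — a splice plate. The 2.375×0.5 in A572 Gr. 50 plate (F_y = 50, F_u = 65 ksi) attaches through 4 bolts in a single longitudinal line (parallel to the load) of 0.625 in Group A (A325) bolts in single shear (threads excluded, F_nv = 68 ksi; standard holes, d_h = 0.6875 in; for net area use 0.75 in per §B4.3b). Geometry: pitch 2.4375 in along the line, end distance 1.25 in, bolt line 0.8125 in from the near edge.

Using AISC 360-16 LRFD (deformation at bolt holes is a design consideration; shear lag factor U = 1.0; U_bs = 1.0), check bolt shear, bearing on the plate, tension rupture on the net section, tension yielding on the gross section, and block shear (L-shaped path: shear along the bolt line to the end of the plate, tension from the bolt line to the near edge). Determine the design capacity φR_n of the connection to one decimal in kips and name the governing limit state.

Bolt shear: A_b = π(0.625)²/4 = 0.3068 in². φR_n = 0.75 × 68 × 0.3068 × 4 × 1 = 62.6 kips.
Bearing (0.5 in plate, F_u = 65 ksi): end bolts L_c = 1.25 − 0.6875/2 = 0.90625, R_n = min(1.2×0.90625×0.5×65, 2.4×0.625×0.5×65) = 35.344 kips/bolt; interior L_c = 2.4375 − 0.6875 = 1.75, R_n = 48.75 kips/bolt. φR_n = 0.75 × (1×35.344 + 3×48.75) = 136.2 kips.
Tension rupture (net): A_n = (2.375 − 1×0.75)×0.5 = 0.8125 in² (U = 1.0, A_e = A_n). φR_n = 0.75 × 65 × 0.8125 = 39.6 kips.
Tension yield (gross): A_g = 2.375×0.5 = 1.1875 in². φR_n = 0.90 × 50 × 1.1875 = 53.4 kips.
Block shear: shear path 1×[1.25+3×2.4375] = 1×8.5625 in, A_gv = 4.2813, A_nv = 1×(8.5625 − 3.5×0.75)×0.5 = 2.9688 in²; tension to near edge: (0.8125 − 0.5×0.75)×0.5 = 0.21875 in². R_n = min(0.6×65×2.9688, 0.6×50×4.2813) + 1.0×65×0.21875 = min(115.78, 128.44) + 14.219 = 130 kips. φR_n = 0.75 × 130 = 97.5 kips.
Governing: min(62.6, 136.2, 39.6, 53.4, 97.5) = 39.6 kips → net-section rupture.

39.6 kips (net-section rupture governs)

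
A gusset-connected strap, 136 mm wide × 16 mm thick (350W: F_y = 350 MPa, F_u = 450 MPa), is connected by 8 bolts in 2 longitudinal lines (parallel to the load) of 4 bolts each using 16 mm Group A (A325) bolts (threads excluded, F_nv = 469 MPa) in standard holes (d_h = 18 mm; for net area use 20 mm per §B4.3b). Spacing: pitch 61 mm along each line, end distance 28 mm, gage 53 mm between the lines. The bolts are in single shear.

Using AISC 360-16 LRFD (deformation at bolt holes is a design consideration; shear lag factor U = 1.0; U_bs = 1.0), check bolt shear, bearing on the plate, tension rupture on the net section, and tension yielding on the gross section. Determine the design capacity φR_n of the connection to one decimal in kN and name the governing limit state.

518.4 kN (net-section rupture governs)

Bolt shear: A_b = π(16)²/4 = 201.06 mm². φR_n = 0.75 × 469 × 201.06 × 8 × 1 = 565.8 kN.
Bearing (16 mm plate, F_u = 450 MPa): end bolts L_c = 28 − 18/2 = 19, R_n = min(1.2×19×16×450, 2.4×16×16×450) = 164.16 kN/bolt; interior L_c = 61 − 18 = 43, R_n = 276.48 kN/bolt. φR_n = 0.75 × (2×164.16 + 6×276.48) = 1490.4 kN.
Tension rupture (net): A_n = (136 − 2×20)×16 = 1536 mm² (U = 1.0, A_e = A_n). φR_n = 0.75 × 450 × 1536 = 518.4 kN.
Tension yield (gross): A_g = 136×16 = 2176 mm². φR_n = 0.90 × 350 × 2176 = 685.4 kN.
Governing: min(565.8, 1490.4, 518.4, 685.4) = 518.4 kN → net-section rupture.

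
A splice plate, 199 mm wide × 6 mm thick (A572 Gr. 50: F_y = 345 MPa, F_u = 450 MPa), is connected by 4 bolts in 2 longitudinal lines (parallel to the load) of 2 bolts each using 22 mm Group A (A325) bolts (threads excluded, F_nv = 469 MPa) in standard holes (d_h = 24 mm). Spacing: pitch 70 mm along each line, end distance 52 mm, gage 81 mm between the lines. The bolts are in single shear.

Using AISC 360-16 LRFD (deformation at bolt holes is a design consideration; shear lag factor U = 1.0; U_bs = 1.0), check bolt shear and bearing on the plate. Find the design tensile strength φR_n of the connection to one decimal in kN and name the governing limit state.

408.2 kN (bearing governs)

Bolt shear: A_b = π(22)²/4 = 380.13 mm². φR_n = 0.75 × 469 × 380.13 × 4 × 1 = 534.8 kN.
Bearing (6 mm plate, F_u = 450 MPa): end bolts L_c = 52 − 24/2 = 40, R_n = min(1.2×40×6×450, 2.4×22×6×450) = 129.6 kN/bolt; interior L_c = 70 − 24 = 46, R_n = 142.56 kN/bolt. φR_n = 0.75 × (2×129.6 + 2×142.56) = 408.2 kN.
Governing: min(534.8, 408.2) = 408.2 kN → bearing.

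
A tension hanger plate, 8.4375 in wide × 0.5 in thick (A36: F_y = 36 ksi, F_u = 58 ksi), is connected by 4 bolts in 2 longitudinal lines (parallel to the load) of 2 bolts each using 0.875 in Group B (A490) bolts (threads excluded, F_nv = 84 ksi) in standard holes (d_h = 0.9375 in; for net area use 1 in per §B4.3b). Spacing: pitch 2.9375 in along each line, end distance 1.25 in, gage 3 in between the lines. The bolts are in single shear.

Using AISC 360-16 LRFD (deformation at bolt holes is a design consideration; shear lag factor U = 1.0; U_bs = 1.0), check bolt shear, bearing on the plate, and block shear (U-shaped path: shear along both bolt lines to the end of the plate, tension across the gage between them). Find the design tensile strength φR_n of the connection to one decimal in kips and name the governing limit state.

111.3 kips (block shear governs)

Bolt shear: A_b = π(0.875)²/4 = 0.60132 in². φR_n = 0.75 × 84 × 0.60132 × 4 × 1 = 151.5 kips.
Bearing (0.5 in plate, F_u = 58 ksi): end bolts L_c = 1.25 − 0.9375/2 = 0.78125, R_n = min(1.2×0.78125×0.5×58, 2.4×0.875×0.5×58) = 27.188 kips/bolt; interior L_c = 2.9375 − 0.9375 = 2, R_n = 60.9 kips/bolt. φR_n = 0.75 × (2×27.188 + 2×60.9) = 132.1 kips.
Block shear: shear path 2×[1.25+1×2.9375] = 2×4.1875 in, A_gv = 4.1875, A_nv = 2×(4.1875 − 1.5×1)×0.5 = 2.6875 in²; tension across gage: (3 − 1×1)×0.5 = 1 in². R_n = min(0.6×58×2.6875, 0.6×36×4.1875) + 1.0×58×1 = min(93.525, 90.45) + 58 = 148.45 kips. φR_n = 0.75 × 148.45 = 111.3 kips.
Governing: min(151.5, 132.1, 111.3) = 111.3 kips → block shear.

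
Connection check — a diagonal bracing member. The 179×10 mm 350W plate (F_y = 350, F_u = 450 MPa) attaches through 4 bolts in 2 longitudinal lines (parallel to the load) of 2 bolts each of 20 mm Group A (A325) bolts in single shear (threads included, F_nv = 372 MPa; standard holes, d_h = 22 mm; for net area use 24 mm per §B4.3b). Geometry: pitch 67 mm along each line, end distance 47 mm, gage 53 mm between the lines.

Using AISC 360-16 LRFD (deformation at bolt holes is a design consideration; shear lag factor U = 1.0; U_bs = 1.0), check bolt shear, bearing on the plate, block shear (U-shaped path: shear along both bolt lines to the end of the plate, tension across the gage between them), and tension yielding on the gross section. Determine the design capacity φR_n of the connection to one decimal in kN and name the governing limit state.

350.6 kN (bolt shear governs)

Bolt shear: A_b = π(20)²/4 = 314.16 mm². φR_n = 0.75 × 372 × 314.16 × 4 × 1 = 350.6 kN.
Bearing (10 mm plate, F_u = 450 MPa): end bolts L_c = 47 − 22/2 = 36, R_n = min(1.2×36×10×450, 2.4×20×10×450) = 194.4 kN/bolt; interior L_c = 67 − 22 = 45, R_n = 216 kN/bolt. φR_n = 0.75 × (2×194.4 + 2×216) = 615.6 kN.
Block shear: shear path 2×[47+1×67] = 2×114 mm, A_gv = 2280, A_nv = 2×(114 − 1.5×24)×10 = 1560 mm²; tension across gage: (53 − 1×24)×10 = 290 mm². R_n = min(0.6×450×1560, 0.6×350×2280) + 1.0×450×290 = min(421.2, 478.8) + 130.5 = 551.7 kN. φR_n = 0.75 × 551.7 = 413.8 kN.
Tension yield (gross): A_g = 179×10 = 1790 mm². φR_n = 0.90 × 350 × 1790 = 563.9 kN.
Governing: min(350.6, 615.6, 413.8, 563.9) = 350.6 kN → bolt shear.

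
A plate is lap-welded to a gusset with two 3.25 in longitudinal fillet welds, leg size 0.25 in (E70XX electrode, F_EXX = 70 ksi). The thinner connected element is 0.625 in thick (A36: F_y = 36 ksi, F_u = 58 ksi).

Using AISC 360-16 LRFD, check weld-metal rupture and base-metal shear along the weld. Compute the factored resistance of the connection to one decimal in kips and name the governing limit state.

Weld metal: throat = 0.707×0.25 = 0.17675 in, L = 2×3.25 = 6.5 in. φR_n = 0.75 × 0.6 × 70 × 0.17675 × 6.5 = 36.2 kips.
Base metal shear (0.625 in plate): yield φR_n = 1.0×0.6×36×0.625×6.5 = 87.8 kips; rupture φR_n = 0.75×0.6×58×0.625×6.5 = 106.0 kips; take 87.8 kips (yield).
Governing: min(36.2, 87.8) = 36.2 kips → weld metal.

36.2 kips (weld metal governs)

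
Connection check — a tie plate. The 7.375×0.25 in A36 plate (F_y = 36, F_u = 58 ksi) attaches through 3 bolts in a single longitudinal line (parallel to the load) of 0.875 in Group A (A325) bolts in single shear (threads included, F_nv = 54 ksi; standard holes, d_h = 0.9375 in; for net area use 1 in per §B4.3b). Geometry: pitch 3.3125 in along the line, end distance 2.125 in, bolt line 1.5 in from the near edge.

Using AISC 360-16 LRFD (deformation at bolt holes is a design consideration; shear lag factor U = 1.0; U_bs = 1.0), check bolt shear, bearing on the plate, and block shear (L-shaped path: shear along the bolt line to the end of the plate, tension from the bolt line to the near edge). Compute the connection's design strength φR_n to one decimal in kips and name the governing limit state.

Bolt shear: A_b = π(0.875)²/4 = 0.60132 in². φR_n = 0.75 × 54 × 0.60132 × 3 × 1 = 73.1 kips.
Bearing (0.25 in plate, F_u = 58 ksi): end bolts L_c = 2.125 − 0.9375/2 = 1.65625, R_n = min(1.2×1.65625×0.25×58, 2.4×0.875×0.25×58) = 28.819 kips/bolt; interior L_c = 3.3125 − 0.9375 = 2.375, R_n = 30.45 kips/bolt. φR_n = 0.75 × (1×28.819 + 2×30.45) = 67.3 kips.
Block shear: shear path 1×[2.125+2×3.3125] = 1×8.75 in, A_gv = 2.1875, A_nv = 1×(8.75 − 2.5×1)×0.25 = 1.5625 in²; tension to near edge: (1.5 − 0.5×1)×0.25 = 0.25 in². R_n = min(0.6×58×1.5625, 0.6×36×2.1875) + 1.0×58×0.25 = min(54.375, 47.25) + 14.5 = 61.75 kips. φR_n = 0.75 × 61.75 = 46.3 kips.
Governing: min(73.1, 67.3, 46.3) = 46.3 kips → block shear.

46.3 kips (block shear governs)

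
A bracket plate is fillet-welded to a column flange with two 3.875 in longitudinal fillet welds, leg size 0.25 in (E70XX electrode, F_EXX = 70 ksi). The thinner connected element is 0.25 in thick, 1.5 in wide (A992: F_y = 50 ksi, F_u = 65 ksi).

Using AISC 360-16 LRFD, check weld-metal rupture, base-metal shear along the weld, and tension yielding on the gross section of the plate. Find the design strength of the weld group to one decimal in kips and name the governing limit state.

16.9 kips (gross-section yield governs)

Weld metal: throat = 0.707×0.25 = 0.17675 in, L = 2×3.875 = 7.75 in. φR_n = 0.75 × 0.6 × 70 × 0.17675 × 7.75 = 43.1 kips.
Base metal shear (0.25 in plate): yield φR_n = 1.0×0.6×50×0.25×7.75 = 58.1 kips; rupture φR_n = 0.75×0.6×65×0.25×7.75 = 56.7 kips; take 56.7 kips (rupture).
Tension yield (gross): A_g = 1.5×0.25 = 0.375 in². φR_n = 0.90 × 50 × 0.375 = 16.9 kips.
Governing: min(43.1, 56.7, 16.9) = 16.9 kips → gross-section yield.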